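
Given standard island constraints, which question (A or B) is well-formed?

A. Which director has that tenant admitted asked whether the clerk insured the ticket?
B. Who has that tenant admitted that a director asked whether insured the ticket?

In B, the wh-phrase is extracted from inside a wh-island (introduced by "whether"), which blocks movement.
In A, the extraction path crosses only that-complement boundaries, which are transparent.
So A is grammatical.

A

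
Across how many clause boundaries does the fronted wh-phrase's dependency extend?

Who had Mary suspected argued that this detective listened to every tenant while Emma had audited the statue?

1

"who" is extracted from the subject of "argued".
Boundaries crossed, outermost first: [Ø] — 1 in total.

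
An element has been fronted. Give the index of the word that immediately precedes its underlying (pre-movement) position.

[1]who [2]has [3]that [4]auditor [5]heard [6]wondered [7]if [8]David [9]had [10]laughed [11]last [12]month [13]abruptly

The displaced element is "who" (word 1).
It is linked across 1 clause boundary (Ø).
It functions as the subject of "wondered", so the gap sits immediately after word 5 ("heard").
Base order: That auditor has heard who wondered if David had laughed last month abruptly.

5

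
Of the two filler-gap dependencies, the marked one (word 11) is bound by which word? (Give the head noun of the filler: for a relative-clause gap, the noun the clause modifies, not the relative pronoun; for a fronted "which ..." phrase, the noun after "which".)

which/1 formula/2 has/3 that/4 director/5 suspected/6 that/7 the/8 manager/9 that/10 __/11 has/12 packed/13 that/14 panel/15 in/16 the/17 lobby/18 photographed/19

9

The marked gap is inside the relative clause, the subject of "packed".
Its filler is the head noun "manager" (via "that"), at word 9.
(The other dependency links word 2 to a gap after word 19.)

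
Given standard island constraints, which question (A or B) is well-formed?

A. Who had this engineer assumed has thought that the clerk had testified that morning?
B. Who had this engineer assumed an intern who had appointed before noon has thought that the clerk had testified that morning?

In B, the wh-phrase is extracted from inside a complex-NP island (relative clause) (introduced by "who"), which blocks movement.
In A, the extraction path crosses only that-complement boundaries, which are transparent.
So A is grammatical.

A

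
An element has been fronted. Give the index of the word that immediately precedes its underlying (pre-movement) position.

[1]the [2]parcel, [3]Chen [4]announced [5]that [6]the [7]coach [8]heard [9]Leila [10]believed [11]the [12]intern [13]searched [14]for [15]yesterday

14

The displaced element is "the parcel" (word 2).
It is linked across 3 clause boundaries (that → Ø → Ø).
It functions as the object of the preposition "for" of "searched", so the gap sits immediately after word 14 ("for").
Base order: Chen announced that the coach heard Leila believed the intern searched for the parcel yesterday.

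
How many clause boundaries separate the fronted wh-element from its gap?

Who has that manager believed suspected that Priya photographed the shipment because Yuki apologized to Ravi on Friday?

"who" is extracted from the subject of "suspected".
Boundaries crossed, outermost first: [Ø] — 1 in total.

1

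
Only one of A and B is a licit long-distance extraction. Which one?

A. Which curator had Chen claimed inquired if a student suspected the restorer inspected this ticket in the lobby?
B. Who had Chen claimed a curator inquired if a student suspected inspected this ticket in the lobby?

In B, the wh-phrase is extracted from inside a wh-island (introduced by "if"), which blocks movement.
In A, the extraction path crosses only that-complement boundaries, which are transparent.
So A is grammatical.

A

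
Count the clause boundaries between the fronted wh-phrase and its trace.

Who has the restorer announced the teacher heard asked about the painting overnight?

"who" is extracted from the subject of "asked".
Boundaries crossed, outermost first: [Ø], [Ø] — 2 in total.

2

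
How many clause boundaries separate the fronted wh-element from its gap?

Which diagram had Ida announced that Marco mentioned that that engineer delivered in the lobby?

"which diagram" is extracted from the object of "delivered".
Boundaries crossed, outermost first: [that], [that] — 2 in total.

2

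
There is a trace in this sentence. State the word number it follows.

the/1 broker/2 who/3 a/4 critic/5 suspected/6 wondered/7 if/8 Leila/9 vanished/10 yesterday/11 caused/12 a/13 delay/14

The displaced element is "the broker" (word 2).
It is linked across 1 clause boundary (Ø).
It functions as the subject of "wondered", so the gap sits immediately after word 6 ("suspected").
Base order: A critic suspected that the broker wondered if Leila vanished yesterday.

6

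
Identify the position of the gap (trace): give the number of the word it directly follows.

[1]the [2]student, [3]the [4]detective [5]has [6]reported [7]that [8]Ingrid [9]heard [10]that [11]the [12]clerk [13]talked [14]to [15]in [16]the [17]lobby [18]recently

14

The displaced element is "the student" (word 2).
It is linked across 2 clause boundaries (that → that).
It functions as the object of the preposition "to" of "talked", so the gap sits immediately after word 14 ("to").
Base order: The detective has reported that Ingrid heard that the clerk talked to the student in the lobby recently.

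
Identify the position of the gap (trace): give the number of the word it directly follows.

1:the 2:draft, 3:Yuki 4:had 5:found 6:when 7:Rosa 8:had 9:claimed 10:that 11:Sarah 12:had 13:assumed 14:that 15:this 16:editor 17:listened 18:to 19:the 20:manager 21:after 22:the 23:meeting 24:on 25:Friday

5

The displaced element is "the draft" (word 2).
It functions as the direct object of "found", so the gap sits immediately after word 5 ("found").
Base order: Yuki had found the draft when Rosa had claimed that Sarah had assumed that this editor listened to the manager after the meeting on Friday.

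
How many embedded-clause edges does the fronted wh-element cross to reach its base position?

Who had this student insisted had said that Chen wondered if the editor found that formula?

1

"who" is extracted from the subject of "said".
Boundaries crossed, outermost first: [Ø] — 1 in total.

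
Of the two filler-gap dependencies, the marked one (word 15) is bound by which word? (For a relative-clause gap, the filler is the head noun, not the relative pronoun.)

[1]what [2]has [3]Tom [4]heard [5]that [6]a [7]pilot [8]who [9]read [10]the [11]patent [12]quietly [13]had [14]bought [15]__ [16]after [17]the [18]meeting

1

The marked gap is the direct object of "bought".
Its filler is the fronted wh-phrase "what", at word 1.
(The other dependency links word 7 to a gap after word 8.)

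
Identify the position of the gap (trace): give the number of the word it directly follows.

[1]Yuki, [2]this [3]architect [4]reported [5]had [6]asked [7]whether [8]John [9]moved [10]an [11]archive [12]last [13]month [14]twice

The displaced element is "Yuki" (word 1).
It is linked across 1 clause boundary (Ø).
It functions as the subject of "asked", so the gap sits immediately after word 4 ("reported").
Base order: This architect reported that Yuki had asked whether John moved an archive last month twice.

4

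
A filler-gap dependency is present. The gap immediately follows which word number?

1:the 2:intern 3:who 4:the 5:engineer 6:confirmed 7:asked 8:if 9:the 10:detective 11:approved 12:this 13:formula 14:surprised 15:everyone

6

The displaced element is "the intern" (word 2).
It is linked across 1 clause boundary (Ø).
It functions as the subject of "asked", so the gap sits immediately after word 6 ("confirmed").
Base order: The engineer confirmed that the intern asked if the detective approved this formula.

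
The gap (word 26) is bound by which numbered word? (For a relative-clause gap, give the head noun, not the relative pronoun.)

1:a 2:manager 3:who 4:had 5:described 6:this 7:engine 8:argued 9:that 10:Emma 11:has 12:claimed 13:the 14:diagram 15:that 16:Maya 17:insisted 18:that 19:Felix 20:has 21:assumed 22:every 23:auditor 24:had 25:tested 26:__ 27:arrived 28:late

14

The gap at 26 is the object of "tested", inside a relative clause.
The relative pronoun is "that" (word 15); it is bound by the head noun immediately before it.
Its filler is the head noun "diagram", at word 14.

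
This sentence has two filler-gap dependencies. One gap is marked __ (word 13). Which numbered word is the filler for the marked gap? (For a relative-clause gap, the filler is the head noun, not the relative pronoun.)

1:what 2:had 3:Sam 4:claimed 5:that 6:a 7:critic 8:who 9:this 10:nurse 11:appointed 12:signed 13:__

The marked gap is the direct object of "signed".
Its filler is the fronted wh-phrase "what", at word 1.
(The other dependency links word 7 to a gap after word 11.)

1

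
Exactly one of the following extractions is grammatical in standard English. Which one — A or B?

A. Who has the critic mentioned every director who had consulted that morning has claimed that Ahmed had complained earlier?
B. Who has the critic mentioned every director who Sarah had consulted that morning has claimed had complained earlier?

B

In A, the wh-phrase is extracted from inside a complex-NP island (relative clause) (introduced by "who"), which blocks movement.
In B, the extraction path crosses only that-complement boundaries, which are transparent.
So B is grammatical.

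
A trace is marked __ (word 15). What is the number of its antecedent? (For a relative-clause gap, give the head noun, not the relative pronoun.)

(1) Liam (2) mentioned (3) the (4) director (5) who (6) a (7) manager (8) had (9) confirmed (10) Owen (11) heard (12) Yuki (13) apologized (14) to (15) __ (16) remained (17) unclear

4

The gap at 15 is the prepositional object of "apologized", inside a relative clause.
The relative pronoun is "who" (word 5); it is bound by the head noun immediately before it.
Its filler is the head noun "director", at word 4.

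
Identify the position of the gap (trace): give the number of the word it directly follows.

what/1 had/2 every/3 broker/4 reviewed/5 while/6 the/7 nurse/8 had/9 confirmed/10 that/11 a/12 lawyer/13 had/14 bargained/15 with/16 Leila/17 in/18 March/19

5

The displaced element is "what" (word 1).
It functions as the direct object of "reviewed", so the gap sits immediately after word 5 ("reviewed").
Base order: Every broker had reviewed what while the nurse had confirmed that a lawyer had bargained with Leila in March.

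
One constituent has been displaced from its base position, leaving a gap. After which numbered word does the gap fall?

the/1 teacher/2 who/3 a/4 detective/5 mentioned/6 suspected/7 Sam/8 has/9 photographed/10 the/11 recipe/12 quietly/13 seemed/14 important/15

The displaced element is "the teacher" (word 2).
It is linked across 1 clause boundary (Ø).
It functions as the subject of "suspected", so the gap sits immediately after word 6 ("mentioned").
Base order: A detective mentioned that the teacher suspected Sam has photographed the recipe quietly.

6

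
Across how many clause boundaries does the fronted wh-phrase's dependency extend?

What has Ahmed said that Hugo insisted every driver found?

2

"what" is extracted from the object of "found".
Boundaries crossed, outermost first: [that], [Ø] — 2 in total.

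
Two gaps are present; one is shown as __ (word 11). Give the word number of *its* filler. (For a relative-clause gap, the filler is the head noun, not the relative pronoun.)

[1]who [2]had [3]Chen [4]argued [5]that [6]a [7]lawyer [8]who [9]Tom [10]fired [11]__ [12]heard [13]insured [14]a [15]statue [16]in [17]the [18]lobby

7

The marked gap is inside the relative clause, the direct object of "fired".
Its filler is the head noun "lawyer" (via "who"), at word 7.
(The other dependency links word 1 to a gap after word 12.)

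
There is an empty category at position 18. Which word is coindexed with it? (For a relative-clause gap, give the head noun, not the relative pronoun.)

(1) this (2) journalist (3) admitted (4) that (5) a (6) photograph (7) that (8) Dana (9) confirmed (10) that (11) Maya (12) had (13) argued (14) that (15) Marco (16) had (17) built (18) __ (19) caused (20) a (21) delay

6

The gap at 18 is the object of "built", inside a relative clause.
The relative pronoun is "that" (word 7); it is bound by the head noun immediately before it.
Its filler is the head noun "photograph", at word 6.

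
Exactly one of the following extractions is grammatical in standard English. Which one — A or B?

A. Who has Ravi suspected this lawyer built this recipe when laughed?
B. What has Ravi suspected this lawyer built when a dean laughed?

In A, the wh-phrase is extracted from inside an adjunct island (introduced by "when"), which blocks movement.
In B, the extraction path crosses only that-complement boundaries, which are transparent.
So B is grammatical.

B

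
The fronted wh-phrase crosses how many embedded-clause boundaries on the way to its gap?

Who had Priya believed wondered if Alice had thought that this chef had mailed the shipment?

1

"who" is extracted from the subject of "wondered".
Boundaries crossed, outermost first: [Ø] — 1 in total.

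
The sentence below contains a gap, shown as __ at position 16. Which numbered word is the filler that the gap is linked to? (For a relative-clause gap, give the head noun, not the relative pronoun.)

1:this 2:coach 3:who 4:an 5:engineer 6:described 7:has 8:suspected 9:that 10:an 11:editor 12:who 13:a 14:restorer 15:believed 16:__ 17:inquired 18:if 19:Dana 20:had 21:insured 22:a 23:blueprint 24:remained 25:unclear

11

The gap at 16 is the subject of "inquired", inside a relative clause.
The relative pronoun is "who" (word 12); it is bound by the head noun immediately before it.
Its filler is the head noun "editor", at word 11.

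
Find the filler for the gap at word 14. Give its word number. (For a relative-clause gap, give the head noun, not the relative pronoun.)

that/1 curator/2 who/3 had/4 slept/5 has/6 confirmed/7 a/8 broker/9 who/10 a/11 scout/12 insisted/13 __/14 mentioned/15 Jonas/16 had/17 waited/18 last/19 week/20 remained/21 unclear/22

9

The gap at 14 is the subject of "mentioned", inside a relative clause.
The relative pronoun is "who" (word 10); it is bound by the head noun immediately before it.
Its filler is the head noun "broker", at word 9.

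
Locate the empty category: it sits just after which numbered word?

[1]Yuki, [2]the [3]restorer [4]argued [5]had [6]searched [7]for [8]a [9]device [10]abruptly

4

The displaced element is "Yuki" (word 1).
It is linked across 1 clause boundary (Ø).
It functions as the subject of "searched", so the gap sits immediately after word 4 ("argued").
Base order: The restorer argued Yuki had searched for a device abruptly.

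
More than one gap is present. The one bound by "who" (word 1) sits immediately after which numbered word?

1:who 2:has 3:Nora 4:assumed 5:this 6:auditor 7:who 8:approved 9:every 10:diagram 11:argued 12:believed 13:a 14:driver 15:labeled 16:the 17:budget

11

The displaced element is "who" (word 1).
It is linked across 2 clause boundaries (Ø → Ø).
It functions as the subject of "believed", so the gap sits immediately after word 11 ("argued").
Base order: Nora has assumed this auditor who approved every diagram argued who believed a driver labeled the budget.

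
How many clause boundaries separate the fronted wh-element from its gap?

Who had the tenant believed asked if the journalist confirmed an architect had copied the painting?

1

"who" is extracted from the subject of "asked".
Boundaries crossed, outermost first: [Ø] — 1 in total.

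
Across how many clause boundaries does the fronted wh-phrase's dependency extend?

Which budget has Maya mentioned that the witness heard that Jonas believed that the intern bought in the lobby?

"which budget" is extracted from the object of "bought".
Boundaries crossed, outermost first: [that], [that], [that] — 3 in total.

3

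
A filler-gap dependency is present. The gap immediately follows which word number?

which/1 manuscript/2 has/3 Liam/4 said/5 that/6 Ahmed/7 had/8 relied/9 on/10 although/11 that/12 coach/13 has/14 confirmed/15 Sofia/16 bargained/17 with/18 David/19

The displaced element is "which manuscript" (word 2).
It is linked across 1 clause boundary (that).
It functions as the object of the preposition "on" of "relied", so the gap sits immediately after word 10 ("on").
Base order: Liam has said that Ahmed had relied on which manuscript although that coach has confirmed Sofia bargained with David.

10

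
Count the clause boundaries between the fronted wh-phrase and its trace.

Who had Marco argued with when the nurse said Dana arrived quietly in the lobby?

0

"who" originates inside the matrix clause — no clause boundary is crossed.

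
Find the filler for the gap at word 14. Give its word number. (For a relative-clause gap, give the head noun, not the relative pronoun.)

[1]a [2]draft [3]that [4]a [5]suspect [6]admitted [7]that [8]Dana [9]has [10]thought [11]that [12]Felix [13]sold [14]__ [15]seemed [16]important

2

The gap at 14 is the object of "sold", inside a relative clause.
The relative pronoun is "that" (word 3); it is bound by the head noun immediately before it.
Its filler is the head noun "draft", at word 2.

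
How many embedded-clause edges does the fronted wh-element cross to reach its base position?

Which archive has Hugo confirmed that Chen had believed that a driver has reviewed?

2

"which archive" is extracted from the object of "reviewed".
Boundaries crossed, outermost first: [that], [that] — 2 in total.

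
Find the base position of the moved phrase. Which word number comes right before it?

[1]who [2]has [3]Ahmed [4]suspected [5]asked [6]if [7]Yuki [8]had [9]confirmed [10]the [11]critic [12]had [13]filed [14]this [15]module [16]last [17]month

The displaced element is "who" (word 1).
It is linked across 1 clause boundary (Ø).
It functions as the subject of "asked", so the gap sits immediately after word 4 ("suspected").
Base order: Ahmed has suspected that who asked if Yuki had confirmed the critic had filed this module last month.

4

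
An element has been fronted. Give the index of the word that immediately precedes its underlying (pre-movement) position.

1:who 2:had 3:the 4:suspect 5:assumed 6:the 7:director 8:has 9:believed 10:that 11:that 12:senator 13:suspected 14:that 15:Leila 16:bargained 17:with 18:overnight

17

The displaced element is "who" (word 1).
It is linked across 3 clause boundaries (Ø → that → that).
It functions as the object of the preposition "with" of "bargained", so the gap sits immediately after word 17 ("with").
Base order: The suspect had assumed the director has believed that that senator suspected that Leila bargained with who overnight.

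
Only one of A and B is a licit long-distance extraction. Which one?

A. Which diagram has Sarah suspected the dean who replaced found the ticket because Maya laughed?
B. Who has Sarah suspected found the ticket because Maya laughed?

In A, the wh-phrase is extracted from inside a complex-NP island (relative clause) (introduced by "who"), which blocks movement.
In B, the extraction path crosses only that-complement boundaries, which are transparent.
So B is grammatical.

B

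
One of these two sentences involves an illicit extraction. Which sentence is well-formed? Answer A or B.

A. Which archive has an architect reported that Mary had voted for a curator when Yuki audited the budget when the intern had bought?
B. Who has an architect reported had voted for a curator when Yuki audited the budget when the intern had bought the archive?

B

In A, the wh-phrase is extracted from inside an adjunct island (introduced by "when"), which blocks movement.
In B, the extraction path crosses only that-complement boundaries, which are transparent.
So B is grammatical.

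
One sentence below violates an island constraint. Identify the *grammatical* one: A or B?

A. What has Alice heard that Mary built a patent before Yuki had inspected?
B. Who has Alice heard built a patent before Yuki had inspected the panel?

In A, the wh-phrase is extracted from inside an adjunct island (introduced by "before"), which blocks movement.
In B, the extraction path crosses only that-complement boundaries, which are transparent.
So B is grammatical.

B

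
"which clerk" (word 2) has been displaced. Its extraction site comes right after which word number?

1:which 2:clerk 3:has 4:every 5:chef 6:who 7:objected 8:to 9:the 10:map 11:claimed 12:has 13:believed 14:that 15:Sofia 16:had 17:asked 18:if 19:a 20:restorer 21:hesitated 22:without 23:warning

11

The displaced element is "which clerk" (word 2).
It is linked across 1 clause boundary (Ø).
It functions as the subject of "believed", so the gap sits immediately after word 11 ("claimed").
Base order: Every chef who objected to the map has claimed which clerk has believed that Sofia had asked if a restorer hesitated without warning.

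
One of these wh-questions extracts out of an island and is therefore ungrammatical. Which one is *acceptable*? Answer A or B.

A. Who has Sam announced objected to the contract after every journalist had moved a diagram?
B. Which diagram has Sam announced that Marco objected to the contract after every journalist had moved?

In B, the wh-phrase is extracted from inside an adjunct island (introduced by "after"), which blocks movement.
In A, the extraction path crosses only that-complement boundaries, which are transparent.
So A is grammatical.

A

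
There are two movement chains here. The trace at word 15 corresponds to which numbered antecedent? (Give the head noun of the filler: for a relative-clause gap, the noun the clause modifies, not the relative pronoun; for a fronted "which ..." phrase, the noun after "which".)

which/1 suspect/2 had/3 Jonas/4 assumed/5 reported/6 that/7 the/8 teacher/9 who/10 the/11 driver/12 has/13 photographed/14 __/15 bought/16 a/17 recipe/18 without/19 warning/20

9

The marked gap is inside the relative clause, the direct object of "photographed".
Its filler is the head noun "teacher" (via "who"), at word 9.
(The other dependency links word 2 to a gap after word 5.)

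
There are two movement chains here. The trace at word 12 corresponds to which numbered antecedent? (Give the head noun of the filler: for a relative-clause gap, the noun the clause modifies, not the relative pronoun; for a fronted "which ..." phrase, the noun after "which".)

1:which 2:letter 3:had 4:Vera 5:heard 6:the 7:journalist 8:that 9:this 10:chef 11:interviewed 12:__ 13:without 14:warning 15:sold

7

The marked gap is inside the relative clause, the direct object of "interviewed".
Its filler is the head noun "journalist" (via "that"), at word 7.
(The other dependency links word 2 to a gap after word 15.)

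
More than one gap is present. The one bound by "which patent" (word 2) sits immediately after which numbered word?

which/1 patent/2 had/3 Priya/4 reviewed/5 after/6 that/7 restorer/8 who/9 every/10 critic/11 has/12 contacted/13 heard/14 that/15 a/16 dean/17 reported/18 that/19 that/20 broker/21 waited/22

5

The displaced element is "which patent" (word 2).
It functions as the direct object of "reviewed", so the gap sits immediately after word 5 ("reviewed").
Base order: Priya had reviewed which patent after that restorer who every critic has contacted heard that a dean reported that that broker waited.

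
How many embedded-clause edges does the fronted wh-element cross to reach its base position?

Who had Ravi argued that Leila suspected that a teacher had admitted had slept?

"who" is extracted from the subject of "slept".
Boundaries crossed, outermost first: [that], [that], [Ø] — 3 in total.

3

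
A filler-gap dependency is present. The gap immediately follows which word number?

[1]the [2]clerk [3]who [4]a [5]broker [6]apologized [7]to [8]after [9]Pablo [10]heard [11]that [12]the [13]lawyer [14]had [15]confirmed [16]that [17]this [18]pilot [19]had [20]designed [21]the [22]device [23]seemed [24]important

The displaced element is "the clerk" (word 2).
It functions as the object of the preposition "to" of "apologized", so the gap sits immediately after word 7 ("to").
Base order: A broker apologized to the clerk after Pablo heard that the lawyer had confirmed that this pilot had designed the device.

7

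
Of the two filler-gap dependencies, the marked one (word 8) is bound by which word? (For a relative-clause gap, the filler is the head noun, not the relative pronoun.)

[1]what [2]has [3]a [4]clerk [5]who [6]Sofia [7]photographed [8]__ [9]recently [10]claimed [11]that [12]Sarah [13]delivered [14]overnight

4

The marked gap is inside the relative clause, the direct object of "photographed".
Its filler is the head noun "clerk" (via "who"), at word 4.
(The other dependency links word 1 to a gap after word 13.)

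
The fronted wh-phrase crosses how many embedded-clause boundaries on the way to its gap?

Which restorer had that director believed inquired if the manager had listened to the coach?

1

"which restorer" is extracted from the subject of "inquired".
Boundaries crossed, outermost first: [Ø] — 1 in total.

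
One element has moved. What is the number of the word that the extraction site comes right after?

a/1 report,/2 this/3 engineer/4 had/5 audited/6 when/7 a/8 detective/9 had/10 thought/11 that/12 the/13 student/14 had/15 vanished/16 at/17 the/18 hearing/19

The displaced element is "a report" (word 2).
It functions as the direct object of "audited", so the gap sits immediately after word 6 ("audited").
Base order: This engineer had audited a report when a detective had thought that the student had vanished at the hearing.

6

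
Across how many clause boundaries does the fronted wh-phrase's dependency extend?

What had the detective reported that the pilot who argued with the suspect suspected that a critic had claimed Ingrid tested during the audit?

"what" is extracted from the object of "tested".
Boundaries crossed, outermost first: [that], [that], [Ø] — 3 in total.

3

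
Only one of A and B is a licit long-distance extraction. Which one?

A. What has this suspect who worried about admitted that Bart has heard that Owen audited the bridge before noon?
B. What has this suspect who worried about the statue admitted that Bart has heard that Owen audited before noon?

In A, the wh-phrase is extracted from inside a complex-NP island (relative clause) (introduced by "who"), which blocks movement.
In B, the extraction path crosses only that-complement boundaries, which are transparent.
So B is grammatical.

B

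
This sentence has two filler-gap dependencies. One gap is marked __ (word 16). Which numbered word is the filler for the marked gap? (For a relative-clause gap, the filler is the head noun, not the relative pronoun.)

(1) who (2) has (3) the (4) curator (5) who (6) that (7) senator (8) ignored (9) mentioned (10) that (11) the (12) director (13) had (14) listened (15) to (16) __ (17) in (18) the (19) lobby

1

The marked gap is the object of the preposition "to" of "listened".
Its filler is the fronted wh-phrase "who", at word 1.
(The other dependency links word 4 to a gap after word 8.)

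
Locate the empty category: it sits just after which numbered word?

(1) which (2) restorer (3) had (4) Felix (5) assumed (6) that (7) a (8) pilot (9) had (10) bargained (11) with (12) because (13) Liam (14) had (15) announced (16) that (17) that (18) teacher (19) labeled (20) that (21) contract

11

The displaced element is "which restorer" (word 2).
It is linked across 1 clause boundary (that).
It functions as the object of the preposition "with" of "bargained", so the gap sits immediately after word 11 ("with").
Base order: Felix had assumed that a pilot had bargained with which restorer because Liam had announced that that teacher labeled that contract.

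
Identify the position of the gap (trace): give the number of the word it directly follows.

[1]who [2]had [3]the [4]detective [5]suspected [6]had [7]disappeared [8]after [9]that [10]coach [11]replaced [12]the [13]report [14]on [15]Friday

5

The displaced element is "who" (word 1).
It is linked across 1 clause boundary (Ø).
It functions as the subject of "disappeared", so the gap sits immediately after word 5 ("suspected").
Base order: The detective had suspected who had disappeared after that coach replaced the report on Friday.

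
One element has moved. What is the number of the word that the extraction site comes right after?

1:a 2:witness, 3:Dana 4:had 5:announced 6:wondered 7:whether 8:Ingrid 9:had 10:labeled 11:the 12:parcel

The displaced element is "a witness" (word 2).
It is linked across 1 clause boundary (Ø).
It functions as the subject of "wondered", so the gap sits immediately after word 5 ("announced").
Base order: Dana had announced that a witness wondered whether Ingrid had labeled the parcel.

5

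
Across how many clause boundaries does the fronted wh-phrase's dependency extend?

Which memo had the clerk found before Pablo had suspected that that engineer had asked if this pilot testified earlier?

0

"which memo" originates inside the matrix clause — no clause boundary is crossed.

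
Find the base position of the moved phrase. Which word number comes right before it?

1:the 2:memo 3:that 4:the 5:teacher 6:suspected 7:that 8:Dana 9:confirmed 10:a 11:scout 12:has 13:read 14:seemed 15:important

The displaced element is "the memo" (word 2).
It is linked across 2 clause boundaries (that → Ø).
It functions as the direct object of "read", so the gap sits immediately after word 13 ("read").
Base order: The teacher suspected that Dana confirmed a scout has read the memo.

13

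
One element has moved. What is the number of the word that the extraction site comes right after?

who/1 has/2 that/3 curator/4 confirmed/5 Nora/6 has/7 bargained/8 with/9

The displaced element is "who" (word 1).
It is linked across 1 clause boundary (Ø).
It functions as the object of the preposition "with" of "bargained", so the gap sits immediately after word 9 ("with").
Base order: That curator has confirmed Nora has bargained with who.

9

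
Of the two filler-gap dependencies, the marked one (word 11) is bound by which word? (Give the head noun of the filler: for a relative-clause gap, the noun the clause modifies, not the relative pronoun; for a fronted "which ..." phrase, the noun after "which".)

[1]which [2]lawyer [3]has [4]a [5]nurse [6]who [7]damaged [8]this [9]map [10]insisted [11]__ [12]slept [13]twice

The marked gap is the subject of "slept".
Its filler is the fronted wh-phrase "which lawyer", at word 2.
(The other dependency links word 5 to a gap after word 6.)

2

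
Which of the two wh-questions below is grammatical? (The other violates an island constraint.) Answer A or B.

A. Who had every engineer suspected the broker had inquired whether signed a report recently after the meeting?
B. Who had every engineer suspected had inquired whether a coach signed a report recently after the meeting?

B

In A, the wh-phrase is extracted from inside a wh-island (introduced by "whether"), which blocks movement.
In B, the extraction path crosses only that-complement boundaries, which are transparent.
So B is grammatical.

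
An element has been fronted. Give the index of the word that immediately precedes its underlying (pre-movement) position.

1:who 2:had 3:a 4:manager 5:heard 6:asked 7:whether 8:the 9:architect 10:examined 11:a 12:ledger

5

The displaced element is "who" (word 1).
It is linked across 1 clause boundary (Ø).
It functions as the subject of "asked", so the gap sits immediately after word 5 ("heard").
Base order: A manager had heard that who asked whether the architect examined a ledger.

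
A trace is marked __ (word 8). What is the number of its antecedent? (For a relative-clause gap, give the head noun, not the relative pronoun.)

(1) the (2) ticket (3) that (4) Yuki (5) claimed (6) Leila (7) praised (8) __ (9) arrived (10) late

2

The gap at 8 is the object of "praised", inside a relative clause.
The relative pronoun is "that" (word 3); it is bound by the head noun immediately before it.
Its filler is the head noun "ticket", at word 2.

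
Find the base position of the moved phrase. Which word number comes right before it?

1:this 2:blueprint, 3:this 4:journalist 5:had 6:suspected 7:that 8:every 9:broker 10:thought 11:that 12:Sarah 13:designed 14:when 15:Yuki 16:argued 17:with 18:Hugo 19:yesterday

The displaced element is "this blueprint" (word 2).
It is linked across 2 clause boundaries (that → that).
It functions as the direct object of "designed", so the gap sits immediately after word 13 ("designed").
Base order: This journalist had suspected that every broker thought that Sarah designed this blueprint when Yuki argued with Hugo yesterday.

13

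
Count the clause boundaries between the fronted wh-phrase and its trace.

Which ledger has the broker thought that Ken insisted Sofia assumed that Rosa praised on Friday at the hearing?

3

"which ledger" is extracted from the object of "praised".
Boundaries crossed, outermost first: [that], [Ø], [that] — 3 in total.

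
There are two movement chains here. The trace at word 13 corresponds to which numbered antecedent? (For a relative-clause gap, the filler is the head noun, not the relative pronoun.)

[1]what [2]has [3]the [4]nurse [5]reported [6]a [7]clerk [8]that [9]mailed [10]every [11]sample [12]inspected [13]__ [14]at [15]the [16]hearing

The marked gap is the direct object of "inspected".
Its filler is the fronted wh-phrase "what", at word 1.
(The other dependency links word 7 to a gap after word 8.)

1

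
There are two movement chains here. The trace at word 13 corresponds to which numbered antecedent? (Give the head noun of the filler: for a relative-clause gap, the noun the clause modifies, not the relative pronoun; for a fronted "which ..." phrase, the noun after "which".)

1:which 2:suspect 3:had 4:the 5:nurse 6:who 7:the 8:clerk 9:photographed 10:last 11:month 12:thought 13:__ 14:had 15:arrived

2

The marked gap is the subject of "arrived".
Its filler is the fronted wh-phrase "which suspect", at word 2.
(The other dependency links word 5 to a gap after word 9.)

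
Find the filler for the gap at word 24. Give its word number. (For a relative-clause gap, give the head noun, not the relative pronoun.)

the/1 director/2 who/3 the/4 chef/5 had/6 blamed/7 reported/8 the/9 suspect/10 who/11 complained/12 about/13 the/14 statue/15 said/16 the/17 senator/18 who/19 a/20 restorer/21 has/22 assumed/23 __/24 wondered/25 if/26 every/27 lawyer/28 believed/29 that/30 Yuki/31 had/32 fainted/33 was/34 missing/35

18

The gap at 24 is the subject of "wondered", inside a relative clause.
The relative pronoun is "who" (word 19); it is bound by the head noun immediately before it.
Its filler is the head noun "senator", at word 18.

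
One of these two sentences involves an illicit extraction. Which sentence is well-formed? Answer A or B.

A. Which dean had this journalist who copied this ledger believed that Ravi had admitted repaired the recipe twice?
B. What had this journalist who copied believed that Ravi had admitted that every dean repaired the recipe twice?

In B, the wh-phrase is extracted from inside a complex-NP island (relative clause) (introduced by "who"), which blocks movement.
In A, the extraction path crosses only that-complement boundaries, which are transparent.
So A is grammatical.

A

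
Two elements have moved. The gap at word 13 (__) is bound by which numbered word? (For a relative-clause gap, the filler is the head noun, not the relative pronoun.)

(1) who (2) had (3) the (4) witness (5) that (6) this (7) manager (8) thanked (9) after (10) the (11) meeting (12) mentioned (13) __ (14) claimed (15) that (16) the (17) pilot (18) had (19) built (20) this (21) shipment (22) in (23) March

1

The marked gap is the subject of "claimed".
Its filler is the fronted wh-phrase "who", at word 1.
(The other dependency links word 4 to a gap after word 8.)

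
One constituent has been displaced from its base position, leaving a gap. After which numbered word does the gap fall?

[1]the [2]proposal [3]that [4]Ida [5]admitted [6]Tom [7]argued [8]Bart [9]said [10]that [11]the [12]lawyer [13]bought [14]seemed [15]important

13

The displaced element is "the proposal" (word 2).
It is linked across 3 clause boundaries (Ø → Ø → that).
It functions as the direct object of "bought", so the gap sits immediately after word 13 ("bought").
Base order: Ida admitted Tom argued Bart said that the lawyer bought the proposal.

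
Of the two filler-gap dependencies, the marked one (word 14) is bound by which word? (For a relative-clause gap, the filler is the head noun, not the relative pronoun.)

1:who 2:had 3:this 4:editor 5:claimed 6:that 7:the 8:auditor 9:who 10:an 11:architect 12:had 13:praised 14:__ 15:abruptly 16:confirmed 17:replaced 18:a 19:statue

8

The marked gap is inside the relative clause, the direct object of "praised".
Its filler is the head noun "auditor" (via "who"), at word 8.
(The other dependency links word 1 to a gap after word 16.)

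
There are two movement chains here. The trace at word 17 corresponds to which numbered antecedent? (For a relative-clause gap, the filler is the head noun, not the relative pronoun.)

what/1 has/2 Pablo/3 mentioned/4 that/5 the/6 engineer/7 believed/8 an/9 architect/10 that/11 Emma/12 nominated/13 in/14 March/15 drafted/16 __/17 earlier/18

The marked gap is the direct object of "drafted".
Its filler is the fronted wh-phrase "what", at word 1.
(The other dependency links word 10 to a gap after word 13.)

1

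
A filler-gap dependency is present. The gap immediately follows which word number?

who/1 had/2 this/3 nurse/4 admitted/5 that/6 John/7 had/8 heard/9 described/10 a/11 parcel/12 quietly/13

9

The displaced element is "who" (word 1).
It is linked across 2 clause boundaries (that → Ø).
It functions as the subject of "described", so the gap sits immediately after word 9 ("heard").
Base order: This nurse had admitted that John had heard that who described a parcel quietly.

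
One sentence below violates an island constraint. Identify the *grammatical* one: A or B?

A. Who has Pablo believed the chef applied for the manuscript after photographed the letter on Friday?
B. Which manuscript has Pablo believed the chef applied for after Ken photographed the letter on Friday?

B

In A, the wh-phrase is extracted from inside an adjunct island (introduced by "after"), which blocks movement.
In B, the extraction path crosses only that-complement boundaries, which are transparent.
So B is grammatical.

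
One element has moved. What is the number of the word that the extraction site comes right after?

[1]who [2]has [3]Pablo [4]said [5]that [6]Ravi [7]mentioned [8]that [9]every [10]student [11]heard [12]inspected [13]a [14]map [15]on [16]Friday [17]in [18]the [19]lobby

11

The displaced element is "who" (word 1).
It is linked across 3 clause boundaries (that → that → Ø).
It functions as the subject of "inspected", so the gap sits immediately after word 11 ("heard").
Base order: Pablo has said that Ravi mentioned that every student heard that who inspected a map on Friday in the lobby.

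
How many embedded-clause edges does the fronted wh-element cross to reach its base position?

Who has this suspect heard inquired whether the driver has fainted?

"who" is extracted from the subject of "inquired".
Boundaries crossed, outermost first: [Ø] — 1 in total.

1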